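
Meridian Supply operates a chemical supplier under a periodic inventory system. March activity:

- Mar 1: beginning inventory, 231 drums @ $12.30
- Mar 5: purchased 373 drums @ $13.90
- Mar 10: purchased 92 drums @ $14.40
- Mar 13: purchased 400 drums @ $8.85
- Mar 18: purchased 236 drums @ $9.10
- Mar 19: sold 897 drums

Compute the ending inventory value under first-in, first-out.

Ending inventory = $3,908.75

Mar 19, 897 sold [FIFO — oldest first]: 231 @ $12.30 + 373 @ $13.90 + 92 @ $14.40 + 201 @ $8.85 = $11,129.65
Ending inventory: 199 @ $8.85 + 236 @ $9.10 = $3,908.75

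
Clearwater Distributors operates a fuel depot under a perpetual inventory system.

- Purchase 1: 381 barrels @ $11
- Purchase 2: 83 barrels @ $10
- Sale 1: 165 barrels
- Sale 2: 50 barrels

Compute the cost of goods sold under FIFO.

COGS = $2,365

Sale 1 (165) [FIFO — oldest first]: 165 @ $11 = $1,815
Sale 2 (50) [FIFO — oldest first]: 50 @ $11 = $550
Total COGS = $1,815 + $550 = $2,365
Ending inventory: 166 @ $11 + 83 @ $10 = $2,656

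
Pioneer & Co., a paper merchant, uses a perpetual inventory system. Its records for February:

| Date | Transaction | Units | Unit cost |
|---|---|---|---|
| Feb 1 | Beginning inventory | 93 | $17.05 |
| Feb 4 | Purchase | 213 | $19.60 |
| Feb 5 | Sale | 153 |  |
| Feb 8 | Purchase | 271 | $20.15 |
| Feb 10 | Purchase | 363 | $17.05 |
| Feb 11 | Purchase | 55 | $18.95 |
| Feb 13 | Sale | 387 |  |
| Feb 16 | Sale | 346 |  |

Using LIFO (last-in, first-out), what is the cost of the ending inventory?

Feb 5, 153 sold [LIFO — newest first]: 153 @ $19.60 = $2,998.80
Feb 13, 387 sold [LIFO — newest first]: 55 @ $18.95 + 332 @ $17.05 = $6,702.85
Feb 16, 346 sold [LIFO — newest first]: 31 @ $17.05 + 271 @ $20.15 + 44 @ $19.60 = $6,851.60
Total COGS = $2,998.80 + $6,702.85 + $6,851.60 = $16,553.25
Ending inventory: 93 @ $17.05 + 16 @ $19.60 = $1,899.25
Check: goods available $18,452.50 = COGS $16,553.25 + ending $1,899.25

Ending inventory = $1,899.25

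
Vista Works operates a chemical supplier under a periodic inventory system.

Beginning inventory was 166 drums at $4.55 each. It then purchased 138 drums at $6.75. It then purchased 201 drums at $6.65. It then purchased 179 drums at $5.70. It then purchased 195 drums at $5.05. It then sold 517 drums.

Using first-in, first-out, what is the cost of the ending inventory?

Sale 1 (517) [FIFO — oldest first]: 166 @ $4.55 + 138 @ $6.75 + 201 @ $6.65 + 12 @ $5.70 = $3,091.85
Ending inventory: 167 @ $5.70 + 195 @ $5.05 = $1,936.65

Ending inventory = $1,936.65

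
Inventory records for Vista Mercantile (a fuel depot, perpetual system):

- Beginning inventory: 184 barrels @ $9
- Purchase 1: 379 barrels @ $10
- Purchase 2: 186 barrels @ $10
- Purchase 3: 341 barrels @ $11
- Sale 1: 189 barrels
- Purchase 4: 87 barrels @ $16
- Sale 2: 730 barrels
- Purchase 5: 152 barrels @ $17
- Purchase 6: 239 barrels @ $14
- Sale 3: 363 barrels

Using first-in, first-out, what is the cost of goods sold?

Sale 1 (189) [FIFO — oldest first]: 184 @ $9 + 5 @ $10 = $1,706
Sale 2 (730) [FIFO — oldest first]: 374 @ $10 + 186 @ $10 + 170 @ $11 = $7,470
Sale 3 (363) [FIFO — oldest first]: 171 @ $11 + 87 @ $16 + 105 @ $17 = $5,058
Total COGS = $1,706 + $7,470 + $5,058 = $14,234
Ending inventory: 47 @ $17 + 239 @ $14 = $4,145

COGS = $14,234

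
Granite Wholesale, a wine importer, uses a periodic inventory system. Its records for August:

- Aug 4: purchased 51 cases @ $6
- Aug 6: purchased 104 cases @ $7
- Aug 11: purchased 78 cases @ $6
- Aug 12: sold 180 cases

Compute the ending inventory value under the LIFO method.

Ending inventory = $320

Aug 12, 180 sold [LIFO — newest first]: 78 @ $6 + 102 @ $7 = $1,182
Ending inventory: 51 @ $6 + 2 @ $7 = $320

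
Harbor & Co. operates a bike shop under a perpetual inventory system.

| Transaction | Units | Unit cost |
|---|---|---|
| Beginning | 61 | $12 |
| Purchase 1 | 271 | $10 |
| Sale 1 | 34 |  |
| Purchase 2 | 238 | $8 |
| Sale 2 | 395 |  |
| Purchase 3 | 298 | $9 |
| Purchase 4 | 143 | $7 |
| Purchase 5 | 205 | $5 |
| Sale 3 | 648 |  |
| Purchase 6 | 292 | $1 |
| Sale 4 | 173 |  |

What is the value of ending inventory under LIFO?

Sale 1 (34) [LIFO — newest first]: 34 @ $10 = $340
Sale 2 (395) [LIFO — newest first]: 238 @ $8 + 157 @ $10 = $3,474
Sale 3 (648) [LIFO — newest first]: 205 @ $5 + 143 @ $7 + 298 @ $9 + 2 @ $10 = $4,728
Sale 4 (173) [LIFO — newest first]: 173 @ $1 = $173
Total COGS = $340 + $3,474 + $4,728 + $173 = $8,715
Ending inventory: 61 @ $12 + 78 @ $10 + 119 @ $1 = $1,631

Ending inventory = $1,631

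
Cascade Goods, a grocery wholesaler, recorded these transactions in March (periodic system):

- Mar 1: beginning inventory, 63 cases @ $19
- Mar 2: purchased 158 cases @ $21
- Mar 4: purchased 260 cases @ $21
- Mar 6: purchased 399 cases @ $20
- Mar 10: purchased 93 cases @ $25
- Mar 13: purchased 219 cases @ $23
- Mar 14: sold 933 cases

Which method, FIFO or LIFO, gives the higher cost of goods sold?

FIFO COGS: 63 @ $19 + 158 @ $21 + 260 @ $21 + 399 @ $20 + 53 @ $25 = $19,280
LIFO COGS: 219 @ $23 + 93 @ $25 + 399 @ $20 + 222 @ $21 = $20,004

LIFO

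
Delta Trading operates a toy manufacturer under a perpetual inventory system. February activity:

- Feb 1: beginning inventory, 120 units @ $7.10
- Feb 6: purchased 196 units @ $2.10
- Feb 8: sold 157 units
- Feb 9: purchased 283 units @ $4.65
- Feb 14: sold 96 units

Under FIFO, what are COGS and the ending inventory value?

COGS = $1,131.30; ending inventory = $1,448.25

Feb 8, 157 sold [FIFO — oldest first]: 120 @ $7.10 + 37 @ $2.10 = $929.70
Feb 14, 96 sold [FIFO — oldest first]: 96 @ $2.10 = $201.60
Total COGS = $929.70 + $201.60 = $1,131.30
Ending inventory: 63 @ $2.10 + 283 @ $4.65 = $1,448.25
Check: goods available $2,579.55 = COGS $1,131.30 + ending $1,448.25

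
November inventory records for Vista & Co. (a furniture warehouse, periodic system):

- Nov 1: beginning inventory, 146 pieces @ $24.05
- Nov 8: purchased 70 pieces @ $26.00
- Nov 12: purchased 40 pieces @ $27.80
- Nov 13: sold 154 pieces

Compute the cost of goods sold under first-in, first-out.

Nov 13, 154 sold [FIFO — oldest first]: 146 @ $24.05 + 8 @ $26.00 = $3,719.30
Ending inventory: 62 @ $26.00 + 40 @ $27.80 = $2,724.00

COGS = $3,719.30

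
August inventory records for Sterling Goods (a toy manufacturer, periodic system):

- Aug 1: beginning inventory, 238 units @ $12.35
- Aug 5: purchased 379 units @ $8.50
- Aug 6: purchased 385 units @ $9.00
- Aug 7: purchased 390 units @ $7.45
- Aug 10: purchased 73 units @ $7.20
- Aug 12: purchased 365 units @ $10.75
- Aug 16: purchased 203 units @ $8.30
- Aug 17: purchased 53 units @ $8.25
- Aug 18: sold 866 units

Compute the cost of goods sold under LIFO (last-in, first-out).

Aug 18, 866 sold [LIFO — newest first]: 53 @ $8.25 + 203 @ $8.30 + 365 @ $10.75 + 73 @ $7.20 + 172 @ $7.45 = $7,852.90
Ending inventory: 238 @ $12.35 + 379 @ $8.50 + 385 @ $9.00 + 218 @ $7.45 = $11,249.90
Check: goods available $19,102.80 = COGS $7,852.90 + ending $11,249.90

COGS = $7,852.90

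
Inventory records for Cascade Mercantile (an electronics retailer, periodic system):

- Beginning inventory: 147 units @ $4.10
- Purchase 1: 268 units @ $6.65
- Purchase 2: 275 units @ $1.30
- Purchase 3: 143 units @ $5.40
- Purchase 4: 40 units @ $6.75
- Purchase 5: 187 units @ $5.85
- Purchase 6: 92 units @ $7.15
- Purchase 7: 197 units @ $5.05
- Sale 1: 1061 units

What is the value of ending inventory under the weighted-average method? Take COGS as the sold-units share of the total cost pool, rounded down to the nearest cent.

Ending inventory = $1,394.36

Sale 1, sell 1061: 1061/1349 × $6,531.20 → $5,136.84
Ending inventory (cost pool remaining) = $1,394.36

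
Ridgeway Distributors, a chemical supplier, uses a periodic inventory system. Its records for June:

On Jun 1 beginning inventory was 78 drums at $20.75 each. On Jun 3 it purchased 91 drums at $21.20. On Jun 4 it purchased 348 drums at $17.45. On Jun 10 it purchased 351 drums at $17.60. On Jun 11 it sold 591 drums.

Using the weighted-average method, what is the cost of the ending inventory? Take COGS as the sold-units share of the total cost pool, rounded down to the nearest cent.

Jun 11, sell 591: 591/868 × $15,797.90 → $10,756.40
Ending inventory (cost pool remaining) = $5,041.50

Ending inventory = $5,041.50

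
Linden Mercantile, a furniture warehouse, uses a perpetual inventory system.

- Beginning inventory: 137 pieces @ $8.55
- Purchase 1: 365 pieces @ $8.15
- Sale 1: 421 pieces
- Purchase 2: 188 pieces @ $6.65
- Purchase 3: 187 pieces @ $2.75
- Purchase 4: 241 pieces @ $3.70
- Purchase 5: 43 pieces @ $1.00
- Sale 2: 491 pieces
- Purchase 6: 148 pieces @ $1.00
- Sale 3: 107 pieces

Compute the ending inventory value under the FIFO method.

Ending inventory = $557.30

Sale 1 (421) [FIFO — oldest first]: 137 @ $8.55 + 284 @ $8.15 = $3,485.95
Sale 2 (491) [FIFO — oldest first]: 81 @ $8.15 + 188 @ $6.65 + 187 @ $2.75 + 35 @ $3.70 = $2,554.10
Sale 3 (107) [FIFO — oldest first]: 107 @ $3.70 = $395.90
Total COGS = $3,485.95 + $2,554.10 + $395.90 = $6,435.95
Ending inventory: 99 @ $3.70 + 43 @ $1.00 + 148 @ $1.00 = $557.30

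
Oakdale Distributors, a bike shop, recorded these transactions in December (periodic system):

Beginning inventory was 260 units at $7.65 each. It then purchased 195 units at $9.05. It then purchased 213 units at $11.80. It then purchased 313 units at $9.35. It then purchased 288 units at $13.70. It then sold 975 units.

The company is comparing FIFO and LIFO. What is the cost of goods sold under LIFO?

FIFO COGS: 260 @ $7.65 + 195 @ $9.05 + 213 @ $11.80 + 307 @ $9.35 = $9,137.60
LIFO COGS: 288 @ $13.70 + 313 @ $9.35 + 213 @ $11.80 + 161 @ $9.05 = $10,842.60

COGS = $10,842.60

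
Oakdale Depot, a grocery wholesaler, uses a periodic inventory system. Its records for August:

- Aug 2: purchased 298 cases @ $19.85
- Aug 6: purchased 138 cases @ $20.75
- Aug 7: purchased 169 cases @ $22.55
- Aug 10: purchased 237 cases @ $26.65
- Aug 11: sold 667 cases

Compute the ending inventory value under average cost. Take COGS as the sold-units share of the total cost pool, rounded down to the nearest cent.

Ending inventory = $3,929.36

Aug 11, sell 667: 667/842 × $18,905.80 → $14,976.44
Ending inventory (cost pool remaining) = $3,929.36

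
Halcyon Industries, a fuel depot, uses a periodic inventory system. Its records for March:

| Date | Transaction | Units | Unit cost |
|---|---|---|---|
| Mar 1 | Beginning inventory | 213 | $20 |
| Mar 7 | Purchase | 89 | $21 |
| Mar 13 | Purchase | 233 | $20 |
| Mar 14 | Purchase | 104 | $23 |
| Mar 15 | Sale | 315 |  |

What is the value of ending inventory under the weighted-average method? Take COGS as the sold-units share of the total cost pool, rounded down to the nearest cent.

Ending inventory = $6,683.33

Mar 15, sell 315: 315/639 × $13,181.00 → $6,497.67
Ending inventory (cost pool remaining) = $6,683.33
Check: goods available $13,181.00 = COGS $6,497.67 + ending $6,683.33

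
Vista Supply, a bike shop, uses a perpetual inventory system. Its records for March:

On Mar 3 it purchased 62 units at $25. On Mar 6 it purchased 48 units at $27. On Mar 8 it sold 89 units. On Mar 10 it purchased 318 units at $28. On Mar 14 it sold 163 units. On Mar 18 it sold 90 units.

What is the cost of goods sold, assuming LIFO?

Mar 8, 89 sold [LIFO — newest first]: 48 @ $27 + 41 @ $25 = $2,321
Mar 14, 163 sold [LIFO — newest first]: 163 @ $28 = $4,564
Mar 18, 90 sold [LIFO — newest first]: 90 @ $28 = $2,520
Total COGS = $2,321 + $4,564 + $2,520 = $9,405
Ending inventory: 21 @ $25 + 65 @ $28 = $2,345
Check: goods available $11,750 = COGS $9,405 + ending $2,345

COGS = $9,405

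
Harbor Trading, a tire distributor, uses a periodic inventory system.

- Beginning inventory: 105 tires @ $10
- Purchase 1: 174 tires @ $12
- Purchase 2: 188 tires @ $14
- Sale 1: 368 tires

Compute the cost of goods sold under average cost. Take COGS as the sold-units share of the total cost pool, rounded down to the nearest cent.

COGS = $4,546.80

Sale 1, sell 368: 368/467 × $5,770.00 → $4,546.80
Ending inventory (cost pool remaining) = $1,223.20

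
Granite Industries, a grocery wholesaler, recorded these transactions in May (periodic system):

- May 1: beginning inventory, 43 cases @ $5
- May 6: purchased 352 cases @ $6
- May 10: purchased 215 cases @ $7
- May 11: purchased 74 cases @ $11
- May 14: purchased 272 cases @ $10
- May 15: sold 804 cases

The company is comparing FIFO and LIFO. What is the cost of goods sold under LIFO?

FIFO COGS: 43 @ $5 + 352 @ $6 + 215 @ $7 + 74 @ $11 + 120 @ $10 = $5,846
LIFO COGS: 272 @ $10 + 74 @ $11 + 215 @ $7 + 243 @ $6 = $6,497

COGS = $6,497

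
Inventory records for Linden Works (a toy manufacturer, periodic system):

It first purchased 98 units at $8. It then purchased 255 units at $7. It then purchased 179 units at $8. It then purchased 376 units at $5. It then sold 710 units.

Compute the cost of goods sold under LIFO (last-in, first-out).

COGS = $4,397

Sale 1 (710) [LIFO — newest first]: 376 @ $5 + 179 @ $8 + 155 @ $7 = $4,397
Ending inventory: 98 @ $8 + 100 @ $7 = $1,484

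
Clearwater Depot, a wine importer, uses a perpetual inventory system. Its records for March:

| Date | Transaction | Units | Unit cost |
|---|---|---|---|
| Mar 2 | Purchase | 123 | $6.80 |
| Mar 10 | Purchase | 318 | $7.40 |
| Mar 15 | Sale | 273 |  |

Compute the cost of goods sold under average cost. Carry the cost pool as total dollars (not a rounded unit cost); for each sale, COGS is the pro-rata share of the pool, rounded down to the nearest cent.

After Mar 2: 123 on hand, pool $836.40 (≈ $6.8000 each)
After Mar 10: 441 on hand, pool $3,189.60 (≈ $7.2327 each)
Mar 15, sell 273: 273/441 × $3,189.60 → $1,974.51
Ending inventory (cost pool remaining) = $1,215.09
Check: goods available $3,189.60 = COGS $1,974.51 + ending $1,215.09

COGS = $1,974.51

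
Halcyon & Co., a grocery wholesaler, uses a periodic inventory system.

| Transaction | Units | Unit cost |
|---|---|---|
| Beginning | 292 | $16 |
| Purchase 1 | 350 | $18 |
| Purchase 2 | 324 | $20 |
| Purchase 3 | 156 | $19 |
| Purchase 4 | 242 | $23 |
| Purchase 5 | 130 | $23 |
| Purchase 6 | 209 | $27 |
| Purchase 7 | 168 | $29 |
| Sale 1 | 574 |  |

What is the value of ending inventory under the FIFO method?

Ending inventory = $29,739

Sale 1 (574) [FIFO — oldest first]: 292 @ $16 + 282 @ $18 = $9,748
Ending inventory: 68 @ $18 + 324 @ $20 + 156 @ $19 + 242 @ $23 + 130 @ $23 + 209 @ $27 + 168 @ $29 = $29,739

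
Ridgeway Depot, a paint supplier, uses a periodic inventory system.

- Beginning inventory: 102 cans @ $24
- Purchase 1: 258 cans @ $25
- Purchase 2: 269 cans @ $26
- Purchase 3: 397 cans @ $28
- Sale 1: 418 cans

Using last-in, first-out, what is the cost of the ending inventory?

Sale 1 (418) [LIFO — newest first]: 397 @ $28 + 21 @ $26 = $11,662
Ending inventory: 102 @ $24 + 258 @ $25 + 248 @ $26 = $15,346

Ending inventory = $15,346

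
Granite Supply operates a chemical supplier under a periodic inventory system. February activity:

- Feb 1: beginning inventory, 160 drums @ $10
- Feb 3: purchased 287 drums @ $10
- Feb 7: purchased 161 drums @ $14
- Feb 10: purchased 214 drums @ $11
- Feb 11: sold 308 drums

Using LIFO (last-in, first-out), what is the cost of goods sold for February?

Feb 11, 308 sold [LIFO — newest first]: 214 @ $11 + 94 @ $14 = $3,670
Ending inventory: 160 @ $10 + 287 @ $10 + 67 @ $14 = $5,408
Check: goods available $9,078 = COGS $3,670 + ending $5,408

COGS = $3,670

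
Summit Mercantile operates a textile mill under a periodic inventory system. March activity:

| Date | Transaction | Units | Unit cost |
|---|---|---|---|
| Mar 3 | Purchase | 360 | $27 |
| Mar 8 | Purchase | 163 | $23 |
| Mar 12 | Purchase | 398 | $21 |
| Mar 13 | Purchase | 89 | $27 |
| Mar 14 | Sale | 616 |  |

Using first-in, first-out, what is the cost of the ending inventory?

Mar 14, 616 sold [FIFO — oldest first]: 360 @ $27 + 163 @ $23 + 93 @ $21 = $15,422
Ending inventory: 305 @ $21 + 89 @ $27 = $8,808
Check: goods available $24,230 = COGS $15,422 + ending $8,808

Ending inventory = $8,808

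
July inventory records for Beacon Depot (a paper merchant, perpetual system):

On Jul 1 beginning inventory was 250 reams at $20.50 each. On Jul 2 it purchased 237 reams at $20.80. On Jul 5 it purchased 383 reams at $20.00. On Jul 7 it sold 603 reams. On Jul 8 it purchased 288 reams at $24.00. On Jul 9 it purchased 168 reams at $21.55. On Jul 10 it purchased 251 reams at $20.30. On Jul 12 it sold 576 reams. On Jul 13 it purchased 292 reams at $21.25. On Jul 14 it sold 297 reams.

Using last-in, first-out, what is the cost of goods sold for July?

Jul 7, 603 sold [LIFO — newest first]: 383 @ $20.00 + 220 @ $20.80 = $12,236.00
Jul 12, 576 sold [LIFO — newest first]: 251 @ $20.30 + 168 @ $21.55 + 157 @ $24.00 = $12,483.70
Jul 14, 297 sold [LIFO — newest first]: 292 @ $21.25 + 5 @ $24.00 = $6,325.00
Total COGS = $12,236.00 + $12,483.70 + $6,325.00 = $31,044.70
Ending inventory: 250 @ $20.50 + 17 @ $20.80 + 126 @ $24.00 = $8,502.60
Check: goods available $39,547.30 = COGS $31,044.70 + ending $8,502.60

COGS = $31,044.70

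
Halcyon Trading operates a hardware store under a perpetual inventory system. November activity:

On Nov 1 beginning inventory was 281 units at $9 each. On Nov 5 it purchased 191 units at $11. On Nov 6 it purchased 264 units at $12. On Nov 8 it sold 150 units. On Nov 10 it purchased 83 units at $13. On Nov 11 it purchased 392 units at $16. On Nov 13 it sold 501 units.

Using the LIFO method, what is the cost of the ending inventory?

Nov 8, 150 sold [LIFO — newest first]: 150 @ $12 = $1,800
Nov 13, 501 sold [LIFO — newest first]: 392 @ $16 + 83 @ $13 + 26 @ $12 = $7,663
Total COGS = $1,800 + $7,663 = $9,463
Ending inventory: 281 @ $9 + 191 @ $11 + 88 @ $12 = $5,686
Check: goods available $15,149 = COGS $9,463 + ending $5,686

Ending inventory = $5,686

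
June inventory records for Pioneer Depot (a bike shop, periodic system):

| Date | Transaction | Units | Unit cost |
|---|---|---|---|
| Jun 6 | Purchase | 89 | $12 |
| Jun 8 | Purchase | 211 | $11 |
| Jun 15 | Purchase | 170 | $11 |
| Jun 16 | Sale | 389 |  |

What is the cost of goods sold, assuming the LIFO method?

COGS = $4,287

Jun 16, 389 sold [LIFO — newest first]: 170 @ $11 + 211 @ $11 + 8 @ $12 = $4,287
Ending inventory: 81 @ $12 = $972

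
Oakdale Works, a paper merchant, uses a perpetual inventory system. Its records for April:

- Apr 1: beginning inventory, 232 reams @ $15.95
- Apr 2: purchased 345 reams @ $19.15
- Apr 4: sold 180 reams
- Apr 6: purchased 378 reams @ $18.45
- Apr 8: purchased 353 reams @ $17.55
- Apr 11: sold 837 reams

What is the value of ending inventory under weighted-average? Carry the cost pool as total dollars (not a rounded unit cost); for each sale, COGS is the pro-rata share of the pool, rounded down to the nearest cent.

Ending inventory = $5,226.91

After Apr 1: 232 on hand, pool $3,700.40 (≈ $15.9500 each)
After Apr 2: 577 on hand, pool $10,307.15 (≈ $17.8633 each)
Apr 4, sell 180: 180/577 × $10,307.15 → $3,215.40
After Apr 6: 775 on hand, pool $14,065.85 (≈ $18.1495 each)
After Apr 8: 1128 on hand, pool $20,261.00 (≈ $17.9619 each)
Apr 11, sell 837: 837/1128 × $20,261.00 → $15,034.09
Total COGS = $3,215.40 + $15,034.09 = $18,249.49
Ending inventory (cost pool remaining) = $5,226.91
Check: goods available $23,476.40 = COGS $18,249.49 + ending $5,226.91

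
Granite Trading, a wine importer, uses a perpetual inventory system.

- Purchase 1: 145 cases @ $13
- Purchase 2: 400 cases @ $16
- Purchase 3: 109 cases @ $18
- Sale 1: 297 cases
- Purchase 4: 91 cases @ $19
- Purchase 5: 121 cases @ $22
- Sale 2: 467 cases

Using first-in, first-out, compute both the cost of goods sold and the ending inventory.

Sale 1 (297) [FIFO — oldest first]: 145 @ $13 + 152 @ $16 = $4,317
Sale 2 (467) [FIFO — oldest first]: 248 @ $16 + 109 @ $18 + 91 @ $19 + 19 @ $22 = $8,077
Total COGS = $4,317 + $8,077 = $12,394
Ending inventory: 102 @ $22 = $2,244

COGS = $12,394; ending inventory = $2,244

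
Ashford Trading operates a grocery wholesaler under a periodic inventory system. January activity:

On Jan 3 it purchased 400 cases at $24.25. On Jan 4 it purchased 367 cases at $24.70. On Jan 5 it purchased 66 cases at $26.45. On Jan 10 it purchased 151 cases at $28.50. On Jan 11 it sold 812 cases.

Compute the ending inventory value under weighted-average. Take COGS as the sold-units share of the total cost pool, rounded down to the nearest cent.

Jan 11, sell 812: 812/984 × $24,814.10 → $20,476.67
Ending inventory (cost pool remaining) = $4,337.43
Check: goods available $24,814.10 = COGS $20,476.67 + ending $4,337.43

Ending inventory = $4,337.43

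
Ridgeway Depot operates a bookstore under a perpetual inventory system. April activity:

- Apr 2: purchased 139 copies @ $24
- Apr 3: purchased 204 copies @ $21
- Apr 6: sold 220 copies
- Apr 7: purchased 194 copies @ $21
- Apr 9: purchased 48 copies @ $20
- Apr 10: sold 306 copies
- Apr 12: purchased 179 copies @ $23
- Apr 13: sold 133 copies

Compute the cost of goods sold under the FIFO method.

Apr 6, 220 sold [FIFO — oldest first]: 139 @ $24 + 81 @ $21 = $5,037
Apr 10, 306 sold [FIFO — oldest first]: 123 @ $21 + 183 @ $21 = $6,426
Apr 13, 133 sold [FIFO — oldest first]: 11 @ $21 + 48 @ $20 + 74 @ $23 = $2,893
Total COGS = $5,037 + $6,426 + $2,893 = $14,356
Ending inventory: 105 @ $23 = $2,415
Check: goods available $16,771 = COGS $14,356 + ending $2,415

COGS = $14,356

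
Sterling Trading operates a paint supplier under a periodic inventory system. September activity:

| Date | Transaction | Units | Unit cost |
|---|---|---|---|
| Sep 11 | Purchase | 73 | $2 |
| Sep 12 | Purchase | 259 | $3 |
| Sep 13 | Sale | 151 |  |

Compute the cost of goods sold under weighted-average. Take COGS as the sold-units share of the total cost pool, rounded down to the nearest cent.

Sep 13, sell 151: 151/332 × $923.00 → $419.79
Ending inventory (cost pool remaining) = $503.21
Check: goods available $923.00 = COGS $419.79 + ending $503.21

COGS = $419.79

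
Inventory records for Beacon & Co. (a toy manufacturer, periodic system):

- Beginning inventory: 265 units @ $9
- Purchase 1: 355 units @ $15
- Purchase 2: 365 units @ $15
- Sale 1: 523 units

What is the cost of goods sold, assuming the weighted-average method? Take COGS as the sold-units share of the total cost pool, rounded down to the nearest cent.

Sale 1, sell 523: 523/985 × $13,185.00 → $7,000.76
Ending inventory (cost pool remaining) = $6,184.24
Check: goods available $13,185.00 = COGS $7,000.76 + ending $6,184.24

COGS = $7,000.76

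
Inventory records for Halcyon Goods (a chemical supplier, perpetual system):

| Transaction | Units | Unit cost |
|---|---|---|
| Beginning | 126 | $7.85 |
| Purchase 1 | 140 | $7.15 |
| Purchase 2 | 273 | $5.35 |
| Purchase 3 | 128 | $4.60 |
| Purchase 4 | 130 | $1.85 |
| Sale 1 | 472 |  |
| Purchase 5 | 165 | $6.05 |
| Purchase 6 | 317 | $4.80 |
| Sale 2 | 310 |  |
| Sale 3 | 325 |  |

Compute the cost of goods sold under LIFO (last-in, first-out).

Sale 1 (472) [LIFO — newest first]: 130 @ $1.85 + 128 @ $4.60 + 214 @ $5.35 = $1,974.20
Sale 2 (310) [LIFO — newest first]: 310 @ $4.80 = $1,488.00
Sale 3 (325) [LIFO — newest first]: 7 @ $4.80 + 165 @ $6.05 + 59 @ $5.35 + 94 @ $7.15 = $2,019.60
Total COGS = $1,974.20 + $1,488.00 + $2,019.60 = $5,481.80
Ending inventory: 126 @ $7.85 + 46 @ $7.15 = $1,318.00

COGS = $5,481.80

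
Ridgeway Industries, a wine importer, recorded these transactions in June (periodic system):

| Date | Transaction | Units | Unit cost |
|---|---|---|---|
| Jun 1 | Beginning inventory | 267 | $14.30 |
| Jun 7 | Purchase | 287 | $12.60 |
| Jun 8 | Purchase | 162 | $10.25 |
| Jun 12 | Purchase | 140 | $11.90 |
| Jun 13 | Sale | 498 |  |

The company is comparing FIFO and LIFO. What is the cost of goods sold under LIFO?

FIFO COGS: 267 @ $14.30 + 231 @ $12.60 = $6,728.70
LIFO COGS: 140 @ $11.90 + 162 @ $10.25 + 196 @ $12.60 = $5,796.10

COGS = $5,796.10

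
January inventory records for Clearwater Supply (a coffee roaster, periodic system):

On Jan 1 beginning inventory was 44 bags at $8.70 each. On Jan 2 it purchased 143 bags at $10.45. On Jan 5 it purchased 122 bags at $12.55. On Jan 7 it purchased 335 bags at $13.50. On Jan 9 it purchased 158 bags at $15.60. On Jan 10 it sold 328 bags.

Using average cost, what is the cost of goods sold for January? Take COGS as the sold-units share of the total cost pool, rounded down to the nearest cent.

COGS = $4,251.54

Jan 10, sell 328: 328/802 × $10,395.55 → $4,251.54
Ending inventory (cost pool remaining) = $6,144.01
Check: goods available $10,395.55 = COGS $4,251.54 + ending $6,144.01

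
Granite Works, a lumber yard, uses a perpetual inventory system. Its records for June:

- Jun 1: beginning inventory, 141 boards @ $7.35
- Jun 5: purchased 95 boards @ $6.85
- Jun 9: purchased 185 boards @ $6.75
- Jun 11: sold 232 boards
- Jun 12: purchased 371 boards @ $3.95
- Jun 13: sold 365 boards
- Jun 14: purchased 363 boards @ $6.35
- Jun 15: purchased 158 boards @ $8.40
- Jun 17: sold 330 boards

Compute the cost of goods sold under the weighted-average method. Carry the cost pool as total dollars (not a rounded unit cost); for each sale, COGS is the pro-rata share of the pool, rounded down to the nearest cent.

After Jun 1: 141 on hand, pool $1,036.35 (≈ $7.3500 each)
After Jun 5: 236 on hand, pool $1,687.10 (≈ $7.1487 each)
After Jun 9: 421 on hand, pool $2,935.85 (≈ $6.9735 each)
Jun 11, sell 232: 232/421 × $2,935.85 → $1,617.85
After Jun 12: 560 on hand, pool $2,783.45 (≈ $4.9704 each)
Jun 13, sell 365: 365/560 × $2,783.45 → $1,814.21
After Jun 14: 558 on hand, pool $3,274.29 (≈ $5.8679 each)
After Jun 15: 716 on hand, pool $4,601.49 (≈ $6.4267 each)
Jun 17, sell 330: 330/716 × $4,601.49 → $2,120.79
Total COGS = $1,617.85 + $1,814.21 + $2,120.79 = $5,552.85
Ending inventory (cost pool remaining) = $2,480.70

COGS = $5,552.85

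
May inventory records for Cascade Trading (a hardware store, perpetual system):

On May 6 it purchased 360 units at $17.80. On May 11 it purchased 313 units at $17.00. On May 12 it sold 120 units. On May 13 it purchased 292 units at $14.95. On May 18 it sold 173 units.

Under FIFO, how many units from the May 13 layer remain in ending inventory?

May 12, 120 sold [FIFO — oldest first]: 120 @ $17.80 = $2,136.00
May 18, 173 sold [FIFO — oldest first]: 173 @ $17.80 = $3,079.40
Total COGS = $2,136.00 + $3,079.40 = $5,215.40
Ending inventory: 67 @ $17.80 + 313 @ $17.00 + 292 @ $14.95 = $10,879.00

292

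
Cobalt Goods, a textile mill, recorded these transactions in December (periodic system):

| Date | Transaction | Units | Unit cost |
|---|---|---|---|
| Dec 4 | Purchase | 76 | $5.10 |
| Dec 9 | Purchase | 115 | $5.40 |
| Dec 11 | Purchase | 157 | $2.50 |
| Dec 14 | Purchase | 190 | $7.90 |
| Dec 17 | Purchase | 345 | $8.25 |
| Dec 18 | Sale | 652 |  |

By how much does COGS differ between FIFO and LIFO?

$797.15

FIFO COGS: 76 @ $5.10 + 115 @ $5.40 + 157 @ $2.50 + 190 @ $7.90 + 114 @ $8.25 = $3,842.60
LIFO COGS: 345 @ $8.25 + 190 @ $7.90 + 117 @ $2.50 = $4,639.75
Difference = |$3,842.60 − $4,639.75| = $797.15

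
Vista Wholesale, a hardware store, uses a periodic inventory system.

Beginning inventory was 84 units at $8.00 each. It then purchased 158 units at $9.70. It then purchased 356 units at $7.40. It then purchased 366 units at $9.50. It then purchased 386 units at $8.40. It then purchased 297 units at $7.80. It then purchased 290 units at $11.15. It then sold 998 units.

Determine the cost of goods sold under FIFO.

Sale 1 (998) [FIFO — oldest first]: 84 @ $8.00 + 158 @ $9.70 + 356 @ $7.40 + 366 @ $9.50 + 34 @ $8.40 = $8,601.60
Ending inventory: 352 @ $8.40 + 297 @ $7.80 + 290 @ $11.15 = $8,506.90

COGS = $8,601.60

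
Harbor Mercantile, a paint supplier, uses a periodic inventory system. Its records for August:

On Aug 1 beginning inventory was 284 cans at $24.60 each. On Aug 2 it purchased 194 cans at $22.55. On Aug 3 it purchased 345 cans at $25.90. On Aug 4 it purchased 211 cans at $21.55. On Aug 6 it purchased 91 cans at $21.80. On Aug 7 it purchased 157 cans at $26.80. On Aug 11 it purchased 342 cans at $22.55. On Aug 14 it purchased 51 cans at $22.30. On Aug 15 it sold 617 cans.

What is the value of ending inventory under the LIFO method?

Ending inventory = $25,366.85

Aug 15, 617 sold [LIFO — newest first]: 51 @ $22.30 + 342 @ $22.55 + 157 @ $26.80 + 67 @ $21.80 = $14,517.60
Ending inventory: 284 @ $24.60 + 194 @ $22.55 + 345 @ $25.90 + 211 @ $21.55 + 24 @ $21.80 = $25,366.85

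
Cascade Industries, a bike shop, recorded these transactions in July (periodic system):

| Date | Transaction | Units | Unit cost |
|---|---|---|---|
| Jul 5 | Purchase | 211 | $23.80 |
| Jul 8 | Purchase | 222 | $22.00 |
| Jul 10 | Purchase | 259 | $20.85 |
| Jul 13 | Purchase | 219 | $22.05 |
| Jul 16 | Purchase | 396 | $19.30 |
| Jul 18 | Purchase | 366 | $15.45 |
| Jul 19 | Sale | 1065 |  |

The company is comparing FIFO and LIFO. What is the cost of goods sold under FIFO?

COGS = $23,107.10

FIFO COGS: 211 @ $23.80 + 222 @ $22.00 + 259 @ $20.85 + 219 @ $22.05 + 154 @ $19.30 = $23,107.10
LIFO COGS: 366 @ $15.45 + 396 @ $19.30 + 219 @ $22.05 + 84 @ $20.85 = $19,877.85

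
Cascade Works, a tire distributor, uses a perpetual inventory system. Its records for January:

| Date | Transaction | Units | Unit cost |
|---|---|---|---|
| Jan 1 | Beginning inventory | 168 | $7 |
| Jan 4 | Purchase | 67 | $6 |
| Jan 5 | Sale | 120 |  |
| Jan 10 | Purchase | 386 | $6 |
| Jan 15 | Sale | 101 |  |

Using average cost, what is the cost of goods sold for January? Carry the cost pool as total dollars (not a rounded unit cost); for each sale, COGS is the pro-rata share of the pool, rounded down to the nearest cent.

After Jan 1: 168 on hand, pool $1,176.00 (≈ $7.0000 each)
After Jan 4: 235 on hand, pool $1,578.00 (≈ $6.7149 each)
Jan 5, sell 120: 120/235 × $1,578.00 → $805.78
After Jan 10: 501 on hand, pool $3,088.22 (≈ $6.1641 each)
Jan 15, sell 101: 101/501 × $3,088.22 → $622.57
Total COGS = $805.78 + $622.57 = $1,428.35
Ending inventory (cost pool remaining) = $2,465.65

COGS = $1,428.35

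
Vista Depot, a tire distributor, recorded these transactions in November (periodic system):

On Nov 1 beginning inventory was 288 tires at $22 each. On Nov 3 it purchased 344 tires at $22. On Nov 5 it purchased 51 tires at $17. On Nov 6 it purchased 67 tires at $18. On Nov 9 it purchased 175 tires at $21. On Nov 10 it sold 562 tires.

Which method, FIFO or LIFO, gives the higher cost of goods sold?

FIFO COGS: 288 @ $22 + 274 @ $22 = $12,364
LIFO COGS: 175 @ $21 + 67 @ $18 + 51 @ $17 + 269 @ $22 = $11,666

FIFO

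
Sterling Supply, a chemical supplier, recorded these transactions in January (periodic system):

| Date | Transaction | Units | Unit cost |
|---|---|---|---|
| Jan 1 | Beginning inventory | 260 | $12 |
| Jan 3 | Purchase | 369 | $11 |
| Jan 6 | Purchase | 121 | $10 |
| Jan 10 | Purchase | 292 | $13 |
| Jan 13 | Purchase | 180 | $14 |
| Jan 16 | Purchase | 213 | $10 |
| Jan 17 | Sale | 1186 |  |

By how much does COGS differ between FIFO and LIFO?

$354

FIFO COGS: 260 @ $12 + 369 @ $11 + 121 @ $10 + 292 @ $13 + 144 @ $14 = $14,201
LIFO COGS: 213 @ $10 + 180 @ $14 + 292 @ $13 + 121 @ $10 + 369 @ $11 + 11 @ $12 = $13,847
Difference = |$14,201 − $13,847| = $354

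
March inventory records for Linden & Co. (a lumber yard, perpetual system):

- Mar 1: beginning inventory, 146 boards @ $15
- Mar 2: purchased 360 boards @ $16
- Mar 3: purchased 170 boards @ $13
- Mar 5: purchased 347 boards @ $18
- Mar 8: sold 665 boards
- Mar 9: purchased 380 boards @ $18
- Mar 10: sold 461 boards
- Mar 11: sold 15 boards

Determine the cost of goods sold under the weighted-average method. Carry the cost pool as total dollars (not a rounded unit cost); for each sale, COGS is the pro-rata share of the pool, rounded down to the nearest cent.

COGS = $18,779.46

After Mar 1: 146 on hand, pool $2,190.00 (≈ $15.0000 each)
After Mar 2: 506 on hand, pool $7,950.00 (≈ $15.7115 each)
After Mar 3: 676 on hand, pool $10,160.00 (≈ $15.0296 each)
After Mar 5: 1023 on hand, pool $16,406.00 (≈ $16.0371 each)
Mar 8, sell 665: 665/1023 × $16,406.00 → $10,664.70
After Mar 9: 738 on hand, pool $12,581.30 (≈ $17.0478 each)
Mar 10, sell 461: 461/738 × $12,581.30 → $7,859.05
Mar 11, sell 15: 15/277 × $4,722.25 → $255.71
Total COGS = $10,664.70 + $7,859.05 + $255.71 = $18,779.46
Ending inventory (cost pool remaining) = $4,466.54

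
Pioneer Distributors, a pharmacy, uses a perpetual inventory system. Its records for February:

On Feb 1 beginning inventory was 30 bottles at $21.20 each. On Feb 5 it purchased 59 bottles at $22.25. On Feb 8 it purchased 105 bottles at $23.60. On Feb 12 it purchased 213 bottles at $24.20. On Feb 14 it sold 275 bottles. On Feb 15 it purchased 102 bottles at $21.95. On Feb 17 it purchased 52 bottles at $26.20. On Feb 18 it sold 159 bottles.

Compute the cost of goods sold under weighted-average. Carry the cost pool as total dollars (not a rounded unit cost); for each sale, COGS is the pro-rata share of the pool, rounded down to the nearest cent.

COGS = $10,203.58

After Feb 1: 30 on hand, pool $636.00 (≈ $21.2000 each)
After Feb 5: 89 on hand, pool $1,948.75 (≈ $21.8961 each)
After Feb 8: 194 on hand, pool $4,426.75 (≈ $22.8183 each)
After Feb 12: 407 on hand, pool $9,581.35 (≈ $23.5414 each)
Feb 14, sell 275: 275/407 × $9,581.35 → $6,473.88
After Feb 15: 234 on hand, pool $5,346.37 (≈ $22.8477 each)
After Feb 17: 286 on hand, pool $6,708.77 (≈ $23.4572 each)
Feb 18, sell 159: 159/286 × $6,708.77 → $3,729.70
Total COGS = $6,473.88 + $3,729.70 = $10,203.58
Ending inventory (cost pool remaining) = $2,979.07
Check: goods available $13,182.65 = COGS $10,203.58 + ending $2,979.07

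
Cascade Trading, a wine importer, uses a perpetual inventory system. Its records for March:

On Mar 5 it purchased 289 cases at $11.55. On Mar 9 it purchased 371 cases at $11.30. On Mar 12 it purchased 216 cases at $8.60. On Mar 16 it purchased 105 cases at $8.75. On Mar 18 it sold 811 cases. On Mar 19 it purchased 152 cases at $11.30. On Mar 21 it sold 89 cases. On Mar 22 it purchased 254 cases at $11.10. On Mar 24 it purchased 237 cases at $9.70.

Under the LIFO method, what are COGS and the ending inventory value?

Mar 18, 811 sold [LIFO — newest first]: 105 @ $8.75 + 216 @ $8.60 + 371 @ $11.30 + 119 @ $11.55 = $8,343.10
Mar 21, 89 sold [LIFO — newest first]: 89 @ $11.30 = $1,005.70
Total COGS = $8,343.10 + $1,005.70 = $9,348.80
Ending inventory: 170 @ $11.55 + 63 @ $11.30 + 254 @ $11.10 + 237 @ $9.70 = $7,793.70

COGS = $9,348.80; ending inventory = $7,793.70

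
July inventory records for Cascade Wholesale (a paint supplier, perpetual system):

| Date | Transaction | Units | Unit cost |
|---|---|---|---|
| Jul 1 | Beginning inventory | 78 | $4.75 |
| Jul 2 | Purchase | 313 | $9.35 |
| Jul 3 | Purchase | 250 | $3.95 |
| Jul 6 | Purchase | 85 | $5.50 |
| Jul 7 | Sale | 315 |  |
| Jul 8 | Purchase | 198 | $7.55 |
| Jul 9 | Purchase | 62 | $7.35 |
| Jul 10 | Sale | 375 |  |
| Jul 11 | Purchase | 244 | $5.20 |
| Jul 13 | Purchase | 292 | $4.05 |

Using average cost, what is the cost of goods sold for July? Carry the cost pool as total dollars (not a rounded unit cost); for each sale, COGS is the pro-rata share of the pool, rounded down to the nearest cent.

COGS = $4,655.43

After Jul 1: 78 on hand, pool $370.50 (≈ $4.7500 each)
After Jul 2: 391 on hand, pool $3,297.05 (≈ $8.4324 each)
After Jul 3: 641 on hand, pool $4,284.55 (≈ $6.6842 each)
After Jul 6: 726 on hand, pool $4,752.05 (≈ $6.5455 each)
Jul 7, sell 315: 315/726 × $4,752.05 → $2,061.83
After Jul 8: 609 on hand, pool $4,185.12 (≈ $6.8721 each)
After Jul 9: 671 on hand, pool $4,640.82 (≈ $6.9163 each)
Jul 10, sell 375: 375/671 × $4,640.82 → $2,593.60
After Jul 11: 540 on hand, pool $3,316.02 (≈ $6.1408 each)
After Jul 13: 832 on hand, pool $4,498.62 (≈ $5.4070 each)
Total COGS = $2,061.83 + $2,593.60 = $4,655.43
Ending inventory (cost pool remaining) = $4,498.62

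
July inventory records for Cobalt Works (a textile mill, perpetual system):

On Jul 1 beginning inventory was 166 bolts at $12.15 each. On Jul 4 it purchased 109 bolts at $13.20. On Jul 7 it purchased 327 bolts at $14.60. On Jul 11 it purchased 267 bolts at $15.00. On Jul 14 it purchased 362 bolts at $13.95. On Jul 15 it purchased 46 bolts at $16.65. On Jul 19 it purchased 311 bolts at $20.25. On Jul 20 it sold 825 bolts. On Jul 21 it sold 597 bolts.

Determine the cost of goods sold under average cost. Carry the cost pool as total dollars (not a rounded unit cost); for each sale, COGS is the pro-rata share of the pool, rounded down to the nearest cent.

After Jul 1: 166 on hand, pool $2,016.90 (≈ $12.1500 each)
After Jul 4: 275 on hand, pool $3,455.70 (≈ $12.5662 each)
After Jul 7: 602 on hand, pool $8,229.90 (≈ $13.6709 each)
After Jul 11: 869 on hand, pool $12,234.90 (≈ $14.0793 each)
After Jul 14: 1231 on hand, pool $17,284.80 (≈ $14.0413 each)
After Jul 15: 1277 on hand, pool $18,050.70 (≈ $14.1352 each)
After Jul 19: 1588 on hand, pool $24,348.45 (≈ $15.3328 each)
Jul 20, sell 825: 825/1588 × $24,348.45 → $12,649.54
Jul 21, sell 597: 597/763 × $11,698.91 → $9,153.66
Total COGS = $12,649.54 + $9,153.66 = $21,803.20
Ending inventory (cost pool remaining) = $2,545.25
Check: goods available $24,348.45 = COGS $21,803.20 + ending $2,545.25

COGS = $21,803.20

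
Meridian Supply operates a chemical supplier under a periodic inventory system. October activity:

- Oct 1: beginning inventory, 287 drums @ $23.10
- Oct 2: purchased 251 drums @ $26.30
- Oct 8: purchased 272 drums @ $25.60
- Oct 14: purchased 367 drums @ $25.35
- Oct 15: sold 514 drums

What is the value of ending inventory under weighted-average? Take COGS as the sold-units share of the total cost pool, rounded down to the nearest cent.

Ending inventory = $16,615.93

Oct 15, sell 514: 514/1177 × $29,497.65 → $12,881.72
Ending inventory (cost pool remaining) = $16,615.93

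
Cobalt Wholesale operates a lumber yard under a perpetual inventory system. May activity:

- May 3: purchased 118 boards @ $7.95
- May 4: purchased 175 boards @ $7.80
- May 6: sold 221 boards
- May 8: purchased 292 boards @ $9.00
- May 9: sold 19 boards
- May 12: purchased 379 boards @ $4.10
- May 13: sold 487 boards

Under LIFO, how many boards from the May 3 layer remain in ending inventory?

May 6, 221 sold [LIFO — newest first]: 175 @ $7.80 + 46 @ $7.95 = $1,730.70
May 9, 19 sold [LIFO — newest first]: 19 @ $9.00 = $171.00
May 13, 487 sold [LIFO — newest first]: 379 @ $4.10 + 108 @ $9.00 = $2,525.90
Total COGS = $1,730.70 + $171.00 + $2,525.90 = $4,427.60
Ending inventory: 72 @ $7.95 + 165 @ $9.00 = $2,057.40

72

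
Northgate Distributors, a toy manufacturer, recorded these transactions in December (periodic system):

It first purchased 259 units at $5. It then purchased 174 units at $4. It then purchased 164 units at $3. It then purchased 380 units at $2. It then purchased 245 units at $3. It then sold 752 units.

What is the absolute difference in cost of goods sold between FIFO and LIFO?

FIFO COGS: 259 @ $5 + 174 @ $4 + 164 @ $3 + 155 @ $2 = $2,793
LIFO COGS: 245 @ $3 + 380 @ $2 + 127 @ $3 = $1,876
Difference = |$2,793 − $1,876| = $917

$917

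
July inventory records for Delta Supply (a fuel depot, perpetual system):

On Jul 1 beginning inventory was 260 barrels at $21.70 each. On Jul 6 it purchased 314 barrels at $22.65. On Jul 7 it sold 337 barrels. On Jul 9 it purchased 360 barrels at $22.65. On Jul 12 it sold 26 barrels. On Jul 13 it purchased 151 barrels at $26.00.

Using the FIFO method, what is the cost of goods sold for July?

Jul 7, 337 sold [FIFO — oldest first]: 260 @ $21.70 + 77 @ $22.65 = $7,386.05
Jul 12, 26 sold [FIFO — oldest first]: 26 @ $22.65 = $588.90
Total COGS = $7,386.05 + $588.90 = $7,974.95
Ending inventory: 211 @ $22.65 + 360 @ $22.65 + 151 @ $26.00 = $16,859.15

COGS = $7,974.95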